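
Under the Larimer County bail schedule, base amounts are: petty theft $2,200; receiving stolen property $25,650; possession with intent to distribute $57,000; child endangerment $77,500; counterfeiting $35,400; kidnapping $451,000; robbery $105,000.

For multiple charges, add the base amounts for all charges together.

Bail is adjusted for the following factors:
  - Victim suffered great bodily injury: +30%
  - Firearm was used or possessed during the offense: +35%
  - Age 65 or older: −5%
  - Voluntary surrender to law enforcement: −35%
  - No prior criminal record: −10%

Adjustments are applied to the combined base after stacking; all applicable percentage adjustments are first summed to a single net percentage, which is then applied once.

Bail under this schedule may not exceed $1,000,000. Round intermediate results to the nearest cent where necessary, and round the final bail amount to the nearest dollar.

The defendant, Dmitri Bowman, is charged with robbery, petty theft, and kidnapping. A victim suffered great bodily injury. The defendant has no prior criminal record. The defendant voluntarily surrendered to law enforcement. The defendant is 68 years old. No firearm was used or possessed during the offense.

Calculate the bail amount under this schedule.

$446,560

Base amounts from the schedule: robbery $105,000; petty theft $2,200; kidnapping $451,000.
Stacking rule: sum of all bases. $105,000 + $2,200 + $451,000 = $558,200.
Net percentage adjustment: +30% −5% −35% −10% = −20%. $558,200 × 0.8 = $446,560.
$446,560 is within the $1,000,000 maximum.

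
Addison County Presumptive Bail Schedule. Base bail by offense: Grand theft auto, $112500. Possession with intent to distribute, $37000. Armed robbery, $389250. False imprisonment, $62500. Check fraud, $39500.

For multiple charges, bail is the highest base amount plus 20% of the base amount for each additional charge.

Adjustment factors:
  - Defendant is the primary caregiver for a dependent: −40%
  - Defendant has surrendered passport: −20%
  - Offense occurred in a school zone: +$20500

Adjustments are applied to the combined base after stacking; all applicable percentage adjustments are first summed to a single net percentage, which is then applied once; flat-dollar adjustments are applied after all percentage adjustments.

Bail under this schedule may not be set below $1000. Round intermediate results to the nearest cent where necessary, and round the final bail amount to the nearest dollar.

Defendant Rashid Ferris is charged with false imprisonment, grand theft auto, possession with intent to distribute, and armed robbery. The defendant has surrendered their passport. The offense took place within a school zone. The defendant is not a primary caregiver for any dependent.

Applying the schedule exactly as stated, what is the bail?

Base amounts from the schedule: false imprisonment $62500; grand theft auto $112500; possession with intent to distribute $37000; armed robbery $389250.
Stacking rule: highest base plus 20% of each additional charge. Highest is armed robbery at $389250. Additional: $62500 × 20% = $12500; $112500 × 20% = $22500; $37000 × 20% = $7400. Combined base = $389250 + $42400 = $431650.
Defendant has surrendered passport (−20%): $431650 × 0.8 = $345320.
Offense occurred in a school zone (+$20500 flat): $345320 + $20500 = $365820.
$365820 is at or above the $1000 minimum.

$365820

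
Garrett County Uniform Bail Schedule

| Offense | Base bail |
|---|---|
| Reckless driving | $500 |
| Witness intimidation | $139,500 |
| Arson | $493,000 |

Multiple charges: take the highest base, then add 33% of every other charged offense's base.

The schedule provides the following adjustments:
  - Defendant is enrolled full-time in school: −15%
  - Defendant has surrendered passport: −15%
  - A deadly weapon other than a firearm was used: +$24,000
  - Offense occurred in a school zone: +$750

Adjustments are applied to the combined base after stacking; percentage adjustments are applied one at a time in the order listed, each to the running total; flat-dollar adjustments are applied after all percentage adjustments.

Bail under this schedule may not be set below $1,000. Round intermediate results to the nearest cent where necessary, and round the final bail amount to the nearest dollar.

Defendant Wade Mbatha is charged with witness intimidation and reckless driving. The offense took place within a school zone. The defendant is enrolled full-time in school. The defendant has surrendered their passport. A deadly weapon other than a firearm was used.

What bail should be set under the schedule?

$125,658

Base amounts from the schedule: witness intimidation $139,500; reckless driving $500.
Stacking rule: highest base plus 33% of each additional charge. Highest is witness intimidation at $139,500. Additional: $500 × 33% = $165. Combined base = $139,500 + $165 = $139,665.
Defendant is enrolled full-time in school (−15%): $139,665 × 0.85 = $118,715.25.
Defendant has surrendered passport (−15%): $118,715.25 × 0.85 = $100,907.96.
A deadly weapon other than a firearm was used (+$24,000 flat): $100,907.96 + $24,000 = $124,907.96.
Offense occurred in a school zone (+$750 flat): $124,907.96 + $750 = $125,657.96.
$125,657.96 is at or above the $1,000 minimum.
Rounded to the nearest dollar: $125,658.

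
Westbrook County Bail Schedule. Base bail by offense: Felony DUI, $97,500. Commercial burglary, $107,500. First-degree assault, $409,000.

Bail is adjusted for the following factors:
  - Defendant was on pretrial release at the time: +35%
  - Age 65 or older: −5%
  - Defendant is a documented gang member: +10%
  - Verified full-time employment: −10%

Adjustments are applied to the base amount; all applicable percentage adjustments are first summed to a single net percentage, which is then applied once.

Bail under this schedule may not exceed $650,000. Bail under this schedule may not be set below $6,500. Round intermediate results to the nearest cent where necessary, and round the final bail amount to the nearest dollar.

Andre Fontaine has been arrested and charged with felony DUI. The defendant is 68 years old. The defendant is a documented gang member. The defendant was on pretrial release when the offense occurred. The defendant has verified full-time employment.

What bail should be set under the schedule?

$126,750

Base amounts from the schedule: felony DUI $97,500.
Single charge. Combined base = $97,500.
Net percentage adjustment: +35% −5% +10% −10% = +30%. $97,500 × 1.3 = $126,750.
$126,750 is within the $650,000 maximum.
$126,750 is at or above the $6,500 minimum.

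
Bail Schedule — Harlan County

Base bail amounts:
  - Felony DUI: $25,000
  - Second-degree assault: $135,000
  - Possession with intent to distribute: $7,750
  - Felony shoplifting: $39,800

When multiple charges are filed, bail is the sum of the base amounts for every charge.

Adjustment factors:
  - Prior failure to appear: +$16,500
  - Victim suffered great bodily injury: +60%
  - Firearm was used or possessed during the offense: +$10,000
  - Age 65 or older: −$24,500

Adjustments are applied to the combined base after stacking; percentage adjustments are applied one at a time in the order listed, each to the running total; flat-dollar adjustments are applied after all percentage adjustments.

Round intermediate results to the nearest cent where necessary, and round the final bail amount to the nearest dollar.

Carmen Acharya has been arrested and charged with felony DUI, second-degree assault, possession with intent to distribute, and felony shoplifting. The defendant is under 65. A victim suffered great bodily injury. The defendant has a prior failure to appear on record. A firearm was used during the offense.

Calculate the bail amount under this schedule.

$358,580

Base amounts from the schedule: felony DUI $25,000; second-degree assault $135,000; possession with intent to distribute $7,750; felony shoplifting $39,800.
Stacking rule: sum of all bases. $25,000 + $135,000 + $7,750 + $39,800 = $207,550.
Victim suffered great bodily injury (+60%): $207,550 × 1.6 = $332,080.
Prior failure to appear (+$16,500 flat): $332,080 + $16,500 = $348,580.
Firearm was used or possessed during the offense (+$10,000 flat): $348,580 + $10,000 = $358,580.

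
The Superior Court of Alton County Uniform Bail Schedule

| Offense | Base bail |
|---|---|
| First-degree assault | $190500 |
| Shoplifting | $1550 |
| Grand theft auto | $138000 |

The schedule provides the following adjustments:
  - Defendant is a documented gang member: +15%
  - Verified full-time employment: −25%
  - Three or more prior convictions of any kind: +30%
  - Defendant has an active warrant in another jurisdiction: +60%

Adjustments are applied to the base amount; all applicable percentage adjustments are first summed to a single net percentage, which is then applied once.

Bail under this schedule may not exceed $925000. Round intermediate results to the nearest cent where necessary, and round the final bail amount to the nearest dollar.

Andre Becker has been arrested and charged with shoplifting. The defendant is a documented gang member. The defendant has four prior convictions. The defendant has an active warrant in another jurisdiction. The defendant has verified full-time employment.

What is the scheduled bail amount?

$2790

Base amounts from the schedule: shoplifting $1550.
Single charge. Combined base = $1550.
Net percentage adjustment: +15% −25% +30% +60% = +80%. $1550 × 1.8 = $2790.
$2790 is within the $925000 maximum.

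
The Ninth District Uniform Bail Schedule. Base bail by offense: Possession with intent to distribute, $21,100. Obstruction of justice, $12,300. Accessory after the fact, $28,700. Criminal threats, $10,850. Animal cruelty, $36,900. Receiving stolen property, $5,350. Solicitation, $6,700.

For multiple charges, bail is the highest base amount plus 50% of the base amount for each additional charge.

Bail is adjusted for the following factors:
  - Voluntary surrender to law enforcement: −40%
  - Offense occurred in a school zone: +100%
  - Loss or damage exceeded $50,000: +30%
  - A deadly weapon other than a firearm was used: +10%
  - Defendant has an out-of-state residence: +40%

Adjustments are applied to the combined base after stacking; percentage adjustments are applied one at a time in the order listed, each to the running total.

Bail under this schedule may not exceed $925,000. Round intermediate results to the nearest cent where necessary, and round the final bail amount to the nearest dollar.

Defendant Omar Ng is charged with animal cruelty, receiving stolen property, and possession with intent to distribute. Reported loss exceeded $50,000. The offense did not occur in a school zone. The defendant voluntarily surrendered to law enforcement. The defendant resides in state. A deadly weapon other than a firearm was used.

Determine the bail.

Base amounts from the schedule: animal cruelty $36,900; receiving stolen property $5,350; possession with intent to distribute $21,100.
Stacking rule: highest base plus 50% of each additional charge. Highest is animal cruelty at $36,900. Additional: $5,350 × 50% = $2,675; $21,100 × 50% = $10,550. Combined base = $36,900 + $13,225 = $50,125.
Voluntary surrender to law enforcement (−40%): $50,125 × 0.6 = $30,075.
Loss or damage exceeded $50,000 (+30%): $30,075 × 1.3 = $39,097.50.
A deadly weapon other than a firearm was used (+10%): $39,097.50 × 1.1 = $43,007.25.
$43,007.25 is within the $925,000 maximum.
Rounded to the nearest dollar: $43,007.

$43,007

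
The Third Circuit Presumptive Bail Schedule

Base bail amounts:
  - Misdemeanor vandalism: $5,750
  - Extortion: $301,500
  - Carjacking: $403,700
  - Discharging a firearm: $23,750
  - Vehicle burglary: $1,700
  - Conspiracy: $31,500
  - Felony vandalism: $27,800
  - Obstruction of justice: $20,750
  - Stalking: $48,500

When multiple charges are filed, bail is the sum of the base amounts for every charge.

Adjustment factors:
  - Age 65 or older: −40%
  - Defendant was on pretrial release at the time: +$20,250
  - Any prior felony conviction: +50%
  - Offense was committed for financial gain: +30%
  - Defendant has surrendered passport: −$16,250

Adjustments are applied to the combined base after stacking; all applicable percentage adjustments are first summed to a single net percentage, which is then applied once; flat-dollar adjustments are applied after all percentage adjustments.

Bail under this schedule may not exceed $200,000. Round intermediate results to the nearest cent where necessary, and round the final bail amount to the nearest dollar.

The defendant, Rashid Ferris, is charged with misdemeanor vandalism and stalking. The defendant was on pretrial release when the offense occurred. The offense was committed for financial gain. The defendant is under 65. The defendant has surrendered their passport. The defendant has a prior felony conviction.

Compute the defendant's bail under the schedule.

$101,650

Base amounts from the schedule: misdemeanor vandalism $5,750; stalking $48,500.
Stacking rule: sum of all bases. $5,750 + $48,500 = $54,250.
Net percentage adjustment: +50% +30% = +80%. $54,250 × 1.8 = $97,650.
Defendant was on pretrial release at the time (+$20,250 flat): $97,650 + $20,250 = $117,900.
Defendant has surrendered passport (−$16,250 flat): $117,900 − $16,250 = $101,650.
$101,650 is within the $200,000 maximum.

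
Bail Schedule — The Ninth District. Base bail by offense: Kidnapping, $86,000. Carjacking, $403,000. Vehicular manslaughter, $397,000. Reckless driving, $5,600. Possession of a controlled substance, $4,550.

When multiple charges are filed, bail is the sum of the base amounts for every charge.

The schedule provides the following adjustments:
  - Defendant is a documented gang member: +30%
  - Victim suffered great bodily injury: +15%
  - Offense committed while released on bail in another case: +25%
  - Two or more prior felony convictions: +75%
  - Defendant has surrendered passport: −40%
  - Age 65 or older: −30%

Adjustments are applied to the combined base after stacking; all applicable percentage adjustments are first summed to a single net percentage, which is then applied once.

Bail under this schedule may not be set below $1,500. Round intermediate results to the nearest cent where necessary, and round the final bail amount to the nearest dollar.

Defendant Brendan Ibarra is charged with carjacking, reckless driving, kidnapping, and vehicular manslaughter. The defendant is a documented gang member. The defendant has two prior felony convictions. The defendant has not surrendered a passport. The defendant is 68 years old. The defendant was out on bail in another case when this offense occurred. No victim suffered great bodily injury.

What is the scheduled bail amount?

$1,783,200

Base amounts from the schedule: carjacking $403,000; reckless driving $5,600; kidnapping $86,000; vehicular manslaughter $397,000.
Stacking rule: sum of all bases. $403,000 + $5,600 + $86,000 + $397,000 = $891,600.
Net percentage adjustment: +30% +25% +75% −30% = +100%. $891,600 × 2 = $1,783,200.
$1,783,200 is at or above the $1,500 minimum.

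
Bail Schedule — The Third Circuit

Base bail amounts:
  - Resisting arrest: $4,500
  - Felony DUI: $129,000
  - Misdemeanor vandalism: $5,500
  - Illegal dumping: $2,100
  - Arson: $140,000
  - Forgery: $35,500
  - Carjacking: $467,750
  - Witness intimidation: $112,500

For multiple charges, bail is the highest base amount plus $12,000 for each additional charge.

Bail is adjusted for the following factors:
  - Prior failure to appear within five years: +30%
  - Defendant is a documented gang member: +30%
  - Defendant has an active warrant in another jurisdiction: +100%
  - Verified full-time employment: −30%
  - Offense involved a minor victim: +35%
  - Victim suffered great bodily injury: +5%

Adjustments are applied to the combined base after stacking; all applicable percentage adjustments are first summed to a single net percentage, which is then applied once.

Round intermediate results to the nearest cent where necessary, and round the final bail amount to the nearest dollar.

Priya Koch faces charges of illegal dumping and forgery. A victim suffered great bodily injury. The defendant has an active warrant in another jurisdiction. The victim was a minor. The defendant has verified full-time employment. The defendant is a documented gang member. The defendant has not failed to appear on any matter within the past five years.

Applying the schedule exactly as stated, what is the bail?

Base amounts from the schedule: illegal dumping $2,100; forgery $35,500.
Stacking rule: highest base plus $12,000 per additional charge. Highest is forgery at $35,500; 1 additional charge → +$12,000. Combined base = $47,500.
Net percentage adjustment: +30% +100% −30% +35% +5% = +140%. $47,500 × 2.4 = $114,000.

$114,000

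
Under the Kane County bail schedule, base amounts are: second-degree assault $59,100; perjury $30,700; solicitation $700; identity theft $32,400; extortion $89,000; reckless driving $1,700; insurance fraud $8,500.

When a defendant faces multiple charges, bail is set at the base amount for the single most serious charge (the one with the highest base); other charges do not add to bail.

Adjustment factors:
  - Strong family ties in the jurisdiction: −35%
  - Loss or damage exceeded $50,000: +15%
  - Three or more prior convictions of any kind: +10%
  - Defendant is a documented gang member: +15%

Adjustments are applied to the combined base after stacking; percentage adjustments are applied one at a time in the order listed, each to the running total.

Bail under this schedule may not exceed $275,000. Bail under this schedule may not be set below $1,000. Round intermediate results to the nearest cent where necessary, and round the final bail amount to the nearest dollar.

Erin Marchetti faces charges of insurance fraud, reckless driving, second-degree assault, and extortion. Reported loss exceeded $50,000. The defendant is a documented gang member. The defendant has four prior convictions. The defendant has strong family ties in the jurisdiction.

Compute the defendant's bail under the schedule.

$84,157

Base amounts from the schedule: insurance fraud $8,500; reckless driving $1,700; second-degree assault $59,100; extortion $89,000.
Stacking rule: use the highest base only. Highest is extortion at $89,000. Combined base = $89,000.
Strong family ties in the jurisdiction (−35%): $89,000 × 0.65 = $57,850.
Loss or damage exceeded $50,000 (+15%): $57,850 × 1.15 = $66,527.50.
Three or more prior convictions of any kind (+10%): $66,527.50 × 1.1 = $73,180.25.
Defendant is a documented gang member (+15%): $73,180.25 × 1.15 = $84,157.29.
$84,157.29 is within the $275,000 maximum.
$84,157.29 is at or above the $1,000 minimum.
Rounded to the nearest dollar: $84,157.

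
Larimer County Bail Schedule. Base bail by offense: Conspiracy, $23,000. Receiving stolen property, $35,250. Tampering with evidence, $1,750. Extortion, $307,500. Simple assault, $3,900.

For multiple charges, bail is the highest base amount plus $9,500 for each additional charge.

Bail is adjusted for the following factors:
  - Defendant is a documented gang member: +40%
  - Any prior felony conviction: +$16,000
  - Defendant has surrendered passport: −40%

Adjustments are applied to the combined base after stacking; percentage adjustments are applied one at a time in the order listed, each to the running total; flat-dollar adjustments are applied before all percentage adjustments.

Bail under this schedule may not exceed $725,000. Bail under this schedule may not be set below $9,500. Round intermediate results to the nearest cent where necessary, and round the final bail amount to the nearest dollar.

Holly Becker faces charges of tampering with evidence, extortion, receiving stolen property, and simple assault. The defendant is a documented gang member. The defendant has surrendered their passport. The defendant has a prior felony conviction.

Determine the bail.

$295,680

Base amounts from the schedule: tampering with evidence $1,750; extortion $307,500; receiving stolen property $35,250; simple assault $3,900.
Stacking rule: highest base plus $9,500 per additional charge. Highest is extortion at $307,500; 3 additional charges → +$28,500. Combined base = $336,000.
Any prior felony conviction (+$16,000 flat): $336,000 + $16,000 = $352,000.
Defendant is a documented gang member (+40%): $352,000 × 1.4 = $492,800.
Defendant has surrendered passport (−40%): $492,800 × 0.6 = $295,680.
$295,680 is within the $725,000 maximum.
$295,680 is at or above the $9,500 minimum.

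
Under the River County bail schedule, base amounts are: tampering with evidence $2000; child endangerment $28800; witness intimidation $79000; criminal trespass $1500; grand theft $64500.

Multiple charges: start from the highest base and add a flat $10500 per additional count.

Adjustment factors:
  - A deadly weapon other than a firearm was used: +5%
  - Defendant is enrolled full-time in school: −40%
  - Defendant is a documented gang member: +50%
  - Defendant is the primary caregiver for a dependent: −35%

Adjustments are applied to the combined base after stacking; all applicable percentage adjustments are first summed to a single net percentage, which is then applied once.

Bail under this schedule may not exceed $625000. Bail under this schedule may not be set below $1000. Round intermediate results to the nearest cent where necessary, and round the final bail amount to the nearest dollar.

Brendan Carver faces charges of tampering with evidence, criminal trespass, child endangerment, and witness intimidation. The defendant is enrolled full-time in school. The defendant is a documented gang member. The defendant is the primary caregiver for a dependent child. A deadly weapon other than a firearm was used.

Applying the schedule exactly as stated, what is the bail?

Base amounts from the schedule: tampering with evidence $2000; criminal trespass $1500; child endangerment $28800; witness intimidation $79000.
Stacking rule: highest base plus $10500 per additional charge. Highest is witness intimidation at $79000; 3 additional charges → +$31500. Combined base = $110500.
Net percentage adjustment: +5% −40% +50% −35% = −20%. $110500 × 0.8 = $88400.
$88400 is within the $625000 maximum.
$88400 is at or above the $1000 minimum.

$88400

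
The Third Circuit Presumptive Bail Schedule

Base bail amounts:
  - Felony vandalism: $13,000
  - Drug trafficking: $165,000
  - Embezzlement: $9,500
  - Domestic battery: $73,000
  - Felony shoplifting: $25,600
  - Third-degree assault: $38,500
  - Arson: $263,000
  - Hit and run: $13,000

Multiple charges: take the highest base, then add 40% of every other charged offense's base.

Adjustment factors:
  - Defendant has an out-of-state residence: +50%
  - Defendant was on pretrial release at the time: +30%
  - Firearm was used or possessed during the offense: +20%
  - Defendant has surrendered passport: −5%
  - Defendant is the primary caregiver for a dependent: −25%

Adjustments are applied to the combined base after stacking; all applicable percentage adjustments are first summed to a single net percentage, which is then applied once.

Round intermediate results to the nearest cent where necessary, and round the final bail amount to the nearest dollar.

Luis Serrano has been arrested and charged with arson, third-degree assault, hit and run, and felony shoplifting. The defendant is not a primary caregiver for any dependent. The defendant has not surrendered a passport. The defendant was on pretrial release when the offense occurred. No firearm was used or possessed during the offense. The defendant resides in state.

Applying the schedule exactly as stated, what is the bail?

$381,992

Base amounts from the schedule: arson $263,000; third-degree assault $38,500; hit and run $13,000; felony shoplifting $25,600.
Stacking rule: highest base plus 40% of each additional charge. Highest is arson at $263,000. Additional: $38,500 × 40% = $15,400; $13,000 × 40% = $5,200; $25,600 × 40% = $10,240. Combined base = $263,000 + $30,840 = $293,840.
Defendant was on pretrial release at the time (+30%): $293,840 × 1.3 = $381,992.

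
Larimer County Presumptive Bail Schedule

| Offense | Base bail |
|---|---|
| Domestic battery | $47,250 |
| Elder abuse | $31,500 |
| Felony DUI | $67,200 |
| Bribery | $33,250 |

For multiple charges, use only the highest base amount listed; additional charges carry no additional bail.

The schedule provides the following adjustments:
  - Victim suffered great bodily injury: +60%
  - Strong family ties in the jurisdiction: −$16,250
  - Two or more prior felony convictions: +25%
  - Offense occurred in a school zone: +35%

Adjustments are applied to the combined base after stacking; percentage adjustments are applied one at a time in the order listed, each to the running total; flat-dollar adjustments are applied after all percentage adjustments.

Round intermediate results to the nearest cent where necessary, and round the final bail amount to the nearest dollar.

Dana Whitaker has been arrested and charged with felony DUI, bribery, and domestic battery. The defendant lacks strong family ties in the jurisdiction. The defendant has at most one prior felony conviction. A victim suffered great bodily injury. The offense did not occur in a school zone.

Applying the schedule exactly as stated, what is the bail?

Base amounts from the schedule: felony DUI $67,200; bribery $33,250; domestic battery $47,250.
Stacking rule: use the highest base only. Highest is felony DUI at $67,200. Combined base = $67,200.
Victim suffered great bodily injury (+60%): $67,200 × 1.6 = $107,520.

$107,520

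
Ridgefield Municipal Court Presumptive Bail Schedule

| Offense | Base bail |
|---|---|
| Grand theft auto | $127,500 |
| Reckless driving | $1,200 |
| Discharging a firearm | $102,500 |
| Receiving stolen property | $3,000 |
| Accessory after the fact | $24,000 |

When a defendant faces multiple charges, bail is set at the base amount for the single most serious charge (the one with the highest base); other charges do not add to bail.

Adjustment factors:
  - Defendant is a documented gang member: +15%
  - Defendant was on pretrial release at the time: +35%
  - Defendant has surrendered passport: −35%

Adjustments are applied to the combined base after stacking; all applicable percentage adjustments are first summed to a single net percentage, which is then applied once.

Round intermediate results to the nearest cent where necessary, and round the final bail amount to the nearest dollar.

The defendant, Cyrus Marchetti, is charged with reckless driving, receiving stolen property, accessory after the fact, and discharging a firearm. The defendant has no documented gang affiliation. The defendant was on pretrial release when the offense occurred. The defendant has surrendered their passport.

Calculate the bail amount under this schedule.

$102,500

Base amounts from the schedule: reckless driving $1,200; receiving stolen property $3,000; accessory after the fact $24,000; discharging a firearm $102,500.
Stacking rule: use the highest base only. Highest is discharging a firearm at $102,500. Combined base = $102,500.
Net percentage adjustment: +35% −35% = +0%. $102,500 × 1 = $102,500.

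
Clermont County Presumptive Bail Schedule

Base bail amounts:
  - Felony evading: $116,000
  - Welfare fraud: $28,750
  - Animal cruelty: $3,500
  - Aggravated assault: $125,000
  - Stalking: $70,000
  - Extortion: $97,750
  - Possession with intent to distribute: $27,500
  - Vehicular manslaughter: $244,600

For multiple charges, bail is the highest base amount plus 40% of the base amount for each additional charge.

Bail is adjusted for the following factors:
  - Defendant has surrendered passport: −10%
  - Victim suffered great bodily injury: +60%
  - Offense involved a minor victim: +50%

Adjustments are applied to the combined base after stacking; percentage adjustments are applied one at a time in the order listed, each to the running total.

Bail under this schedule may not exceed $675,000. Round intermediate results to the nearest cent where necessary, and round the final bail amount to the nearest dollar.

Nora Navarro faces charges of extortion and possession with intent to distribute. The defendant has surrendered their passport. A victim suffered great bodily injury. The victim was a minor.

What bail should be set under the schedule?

$234,900

Base amounts from the schedule: extortion $97,750; possession with intent to distribute $27,500.
Stacking rule: highest base plus 40% of each additional charge. Highest is extortion at $97,750. Additional: $27,500 × 40% = $11,000. Combined base = $97,750 + $11,000 = $108,750.
Defendant has surrendered passport (−10%): $108,750 × 0.9 = $97,875.
Victim suffered great bodily injury (+60%): $97,875 × 1.6 = $156,600.
Offense involved a minor victim (+50%): $156,600 × 1.5 = $234,900.
$234,900 is within the $675,000 maximum.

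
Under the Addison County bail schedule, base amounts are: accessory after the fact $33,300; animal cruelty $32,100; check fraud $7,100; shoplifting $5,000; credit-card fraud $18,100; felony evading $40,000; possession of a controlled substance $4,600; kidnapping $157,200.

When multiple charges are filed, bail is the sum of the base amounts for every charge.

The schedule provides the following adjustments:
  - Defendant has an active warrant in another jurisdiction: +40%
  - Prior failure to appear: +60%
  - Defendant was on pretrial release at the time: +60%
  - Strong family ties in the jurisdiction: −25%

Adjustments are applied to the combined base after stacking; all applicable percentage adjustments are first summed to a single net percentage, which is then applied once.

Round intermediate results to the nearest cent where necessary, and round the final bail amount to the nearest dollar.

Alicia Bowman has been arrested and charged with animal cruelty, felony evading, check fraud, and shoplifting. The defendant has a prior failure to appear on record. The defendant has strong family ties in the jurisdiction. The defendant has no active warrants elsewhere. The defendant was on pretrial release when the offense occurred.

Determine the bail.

Base amounts from the schedule: animal cruelty $32,100; felony evading $40,000; check fraud $7,100; shoplifting $5,000.
Stacking rule: sum of all bases. $32,100 + $40,000 + $7,100 + $5,000 = $84,200.
Net percentage adjustment: +60% +60% −25% = +95%. $84,200 × 1.95 = $164,190.

$164,190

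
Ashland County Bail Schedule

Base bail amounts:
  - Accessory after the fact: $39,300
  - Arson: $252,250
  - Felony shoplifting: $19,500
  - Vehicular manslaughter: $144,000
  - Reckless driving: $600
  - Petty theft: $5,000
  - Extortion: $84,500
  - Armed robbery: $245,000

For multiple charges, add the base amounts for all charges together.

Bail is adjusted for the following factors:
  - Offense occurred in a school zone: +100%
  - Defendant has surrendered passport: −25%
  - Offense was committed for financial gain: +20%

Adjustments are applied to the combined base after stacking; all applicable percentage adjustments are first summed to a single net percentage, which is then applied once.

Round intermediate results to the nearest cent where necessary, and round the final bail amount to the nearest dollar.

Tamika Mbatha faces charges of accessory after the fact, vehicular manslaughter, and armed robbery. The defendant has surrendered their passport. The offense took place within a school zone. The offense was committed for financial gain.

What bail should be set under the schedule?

$835,185

Base amounts from the schedule: accessory after the fact $39,300; vehicular manslaughter $144,000; armed robbery $245,000.
Stacking rule: sum of all bases. $39,300 + $144,000 + $245,000 = $428,300.
Net percentage adjustment: +100% −25% +20% = +95%. $428,300 × 1.95 = $835,185.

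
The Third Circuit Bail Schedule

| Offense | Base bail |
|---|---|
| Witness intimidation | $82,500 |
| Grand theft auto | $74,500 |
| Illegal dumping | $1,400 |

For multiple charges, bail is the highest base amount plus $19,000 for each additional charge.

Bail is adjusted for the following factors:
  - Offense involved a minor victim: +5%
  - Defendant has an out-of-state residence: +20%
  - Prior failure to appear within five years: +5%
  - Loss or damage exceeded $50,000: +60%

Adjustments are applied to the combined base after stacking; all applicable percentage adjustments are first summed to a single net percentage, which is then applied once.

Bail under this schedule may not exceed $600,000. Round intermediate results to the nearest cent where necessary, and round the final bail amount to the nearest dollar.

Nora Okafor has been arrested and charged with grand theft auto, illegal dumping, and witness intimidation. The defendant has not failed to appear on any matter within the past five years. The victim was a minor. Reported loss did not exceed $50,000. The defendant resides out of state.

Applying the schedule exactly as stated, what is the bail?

Base amounts from the schedule: grand theft auto $74,500; illegal dumping $1,400; witness intimidation $82,500.
Stacking rule: highest base plus $19,000 per additional charge. Highest is witness intimidation at $82,500; 2 additional charges → +$38,000. Combined base = $120,500.
Net percentage adjustment: +5% +20% = +25%. $120,500 × 1.25 = $150,625.
$150,625 is within the $600,000 maximum.

$150,625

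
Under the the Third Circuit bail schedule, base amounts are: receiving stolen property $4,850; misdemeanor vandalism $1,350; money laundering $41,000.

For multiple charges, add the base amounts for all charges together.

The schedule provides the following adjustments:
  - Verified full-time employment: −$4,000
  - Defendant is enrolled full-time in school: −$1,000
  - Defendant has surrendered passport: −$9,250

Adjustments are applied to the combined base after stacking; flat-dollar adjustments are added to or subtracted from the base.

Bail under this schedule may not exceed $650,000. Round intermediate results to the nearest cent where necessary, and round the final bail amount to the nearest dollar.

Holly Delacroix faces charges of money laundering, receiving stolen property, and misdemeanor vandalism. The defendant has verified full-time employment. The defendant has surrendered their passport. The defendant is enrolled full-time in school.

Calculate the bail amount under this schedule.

Base amounts from the schedule: money laundering $41,000; receiving stolen property $4,850; misdemeanor vandalism $1,350.
Stacking rule: sum of all bases. $41,000 + $4,850 + $1,350 = $47,200.
Verified full-time employment (−$4,000 flat): $47,200 − $4,000 = $43,200.
Defendant is enrolled full-time in school (−$1,000 flat): $43,200 − $1,000 = $42,200.
Defendant has surrendered passport (−$9,250 flat): $42,200 − $9,250 = $32,950.
$32,950 is within the $650,000 maximum.

$32,950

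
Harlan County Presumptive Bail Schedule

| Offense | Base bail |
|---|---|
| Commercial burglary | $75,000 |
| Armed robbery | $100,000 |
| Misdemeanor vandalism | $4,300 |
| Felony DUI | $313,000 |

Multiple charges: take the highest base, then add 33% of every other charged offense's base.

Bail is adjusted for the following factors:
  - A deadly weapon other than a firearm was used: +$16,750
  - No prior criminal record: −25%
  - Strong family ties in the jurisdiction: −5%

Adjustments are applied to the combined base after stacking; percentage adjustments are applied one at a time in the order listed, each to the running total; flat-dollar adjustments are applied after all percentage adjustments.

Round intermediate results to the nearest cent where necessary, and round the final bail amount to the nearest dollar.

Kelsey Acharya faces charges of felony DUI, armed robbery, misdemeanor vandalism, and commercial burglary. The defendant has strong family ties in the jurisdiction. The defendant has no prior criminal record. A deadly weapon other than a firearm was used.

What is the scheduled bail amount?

Base amounts from the schedule: felony DUI $313,000; armed robbery $100,000; misdemeanor vandalism $4,300; commercial burglary $75,000.
Stacking rule: highest base plus 33% of each additional charge. Highest is felony DUI at $313,000. Additional: $100,000 × 33% = $33,000; $4,300 × 33% = $1,419; $75,000 × 33% = $24,750. Combined base = $313,000 + $59,169 = $372,169.
No prior criminal record (−25%): $372,169 × 0.75 = $279,126.75.
Strong family ties in the jurisdiction (−5%): $279,126.75 × 0.95 = $265,170.41.
A deadly weapon other than a firearm was used (+$16,750 flat): $265,170.41 + $16,750 = $281,920.41.
Rounded to the nearest dollar: $281,920.

$281,920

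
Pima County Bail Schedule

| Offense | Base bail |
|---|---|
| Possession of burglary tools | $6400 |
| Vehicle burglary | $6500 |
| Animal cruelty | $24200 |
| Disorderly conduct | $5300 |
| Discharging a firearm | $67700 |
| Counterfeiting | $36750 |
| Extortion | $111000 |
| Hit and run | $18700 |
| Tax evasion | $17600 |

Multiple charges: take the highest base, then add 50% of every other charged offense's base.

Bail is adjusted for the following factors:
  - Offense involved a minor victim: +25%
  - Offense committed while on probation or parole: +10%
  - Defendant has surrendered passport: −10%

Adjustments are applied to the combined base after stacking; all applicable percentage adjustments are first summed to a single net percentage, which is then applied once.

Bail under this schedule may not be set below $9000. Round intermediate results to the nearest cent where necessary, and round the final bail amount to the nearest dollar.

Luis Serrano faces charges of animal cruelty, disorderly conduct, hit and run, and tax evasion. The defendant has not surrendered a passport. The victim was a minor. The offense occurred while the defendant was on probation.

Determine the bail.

Base amounts from the schedule: animal cruelty $24200; disorderly conduct $5300; hit and run $18700; tax evasion $17600.
Stacking rule: highest base plus 50% of each additional charge. Highest is animal cruelty at $24200. Additional: $5300 × 50% = $2650; $18700 × 50% = $9350; $17600 × 50% = $8800. Combined base = $24200 + $20800 = $45000.
Net percentage adjustment: +25% +10% = +35%. $45000 × 1.35 = $60750.
$60750 is at or above the $9000 minimum.

$60750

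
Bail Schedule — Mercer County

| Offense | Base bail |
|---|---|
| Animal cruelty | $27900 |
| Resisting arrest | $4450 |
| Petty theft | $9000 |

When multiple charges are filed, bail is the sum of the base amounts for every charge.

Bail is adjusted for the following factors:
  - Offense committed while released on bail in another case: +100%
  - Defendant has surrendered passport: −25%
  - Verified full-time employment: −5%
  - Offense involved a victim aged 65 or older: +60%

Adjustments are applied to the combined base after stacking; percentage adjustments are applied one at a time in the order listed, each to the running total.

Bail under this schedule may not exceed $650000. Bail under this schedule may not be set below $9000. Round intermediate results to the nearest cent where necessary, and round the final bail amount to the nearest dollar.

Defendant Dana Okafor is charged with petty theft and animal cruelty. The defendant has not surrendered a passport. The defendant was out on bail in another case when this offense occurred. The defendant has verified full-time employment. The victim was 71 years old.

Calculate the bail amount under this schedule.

$112176

Base amounts from the schedule: petty theft $9000; animal cruelty $27900.
Stacking rule: sum of all bases. $9000 + $27900 = $36900.
Offense committed while released on bail in another case (+100%): $36900 × 2 = $73800.
Verified full-time employment (−5%): $73800 × 0.95 = $70110.
Offense involved a victim aged 65 or older (+60%): $70110 × 1.6 = $112176.
$112176 is within the $650000 maximum.
$112176 is at or above the $9000 minimum.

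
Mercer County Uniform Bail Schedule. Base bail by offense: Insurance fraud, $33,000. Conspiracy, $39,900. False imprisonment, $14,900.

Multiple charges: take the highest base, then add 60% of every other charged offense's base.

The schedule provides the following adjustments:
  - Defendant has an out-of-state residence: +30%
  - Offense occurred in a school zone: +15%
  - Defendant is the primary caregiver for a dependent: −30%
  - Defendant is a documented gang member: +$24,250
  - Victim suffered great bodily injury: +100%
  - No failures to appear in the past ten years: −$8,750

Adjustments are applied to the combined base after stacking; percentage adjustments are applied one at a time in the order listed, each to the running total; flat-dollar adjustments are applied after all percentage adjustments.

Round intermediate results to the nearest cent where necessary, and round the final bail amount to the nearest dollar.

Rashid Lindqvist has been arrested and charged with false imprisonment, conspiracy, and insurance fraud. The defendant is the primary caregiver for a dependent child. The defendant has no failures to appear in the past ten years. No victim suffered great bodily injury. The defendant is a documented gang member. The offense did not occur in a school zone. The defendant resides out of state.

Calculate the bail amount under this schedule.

Base amounts from the schedule: false imprisonment $14,900; conspiracy $39,900; insurance fraud $33,000.
Stacking rule: highest base plus 60% of each additional charge. Highest is conspiracy at $39,900. Additional: $14,900 × 60% = $8,940; $33,000 × 60% = $19,800. Combined base = $39,900 + $28,740 = $68,640.
Defendant has an out-of-state residence (+30%): $68,640 × 1.3 = $89,232.
Defendant is the primary caregiver for a dependent (−30%): $89,232 × 0.7 = $62,462.40.
Defendant is a documented gang member (+$24,250 flat): $62,462.40 + $24,250 = $86,712.40.
No failures to appear in the past ten years (−$8,750 flat): $86,712.40 − $8,750 = $77,962.40.
Rounded to the nearest dollar: $77,962.

$77,962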